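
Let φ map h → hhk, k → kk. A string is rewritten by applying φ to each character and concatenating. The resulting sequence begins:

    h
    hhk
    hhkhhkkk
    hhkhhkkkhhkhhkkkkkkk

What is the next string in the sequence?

Applying the rule to each of the 20 symbols of hhkhhkkkhhkhhkkkkkkk gives the pieces hhk hhk kk hhk hhk kk kk kk hhk hhk kk hhk hhk kk kk kk kk kk kk kk, which concatenate to the answer.

hhkhhkkkhhkhhkkkkkkkhhkhhkkkhhkhhkkkkkkkkkkkkkkk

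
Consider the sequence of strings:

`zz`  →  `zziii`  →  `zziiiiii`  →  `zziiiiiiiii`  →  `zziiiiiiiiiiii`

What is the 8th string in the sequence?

zziiiiiiiiiiiiiiiiiiiii

Each term is the previous one with iii appended.
From zziiiiiiiiiiii, 3 further steps: zziiiiiiiiiiii → zziiiiiiiiiiiiiii → zziiiiiiiiiiiiiiiiii → (answer).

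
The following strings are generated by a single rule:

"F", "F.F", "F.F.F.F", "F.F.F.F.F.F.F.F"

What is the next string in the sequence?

Every step duplicates the string with '.' between the halves.
So the next term is two copies of F.F.F.F.F.F.F.F with '.' between the halves.

F.F.F.F.F.F.F.F.F.F.F.F.F.F.F.F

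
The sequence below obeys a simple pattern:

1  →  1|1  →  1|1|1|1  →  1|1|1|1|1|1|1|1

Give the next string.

1|1|1|1|1|1|1|1|1|1|1|1|1|1|1|1

Every step duplicates the string with '|' between the halves.
One more doubling of 1|1|1|1|1|1|1|1 gives the answer.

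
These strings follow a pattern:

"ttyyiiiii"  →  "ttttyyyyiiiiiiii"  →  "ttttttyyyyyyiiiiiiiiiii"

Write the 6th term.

ttttttttttttyyyyyyyyyyyyiiiiiiiiiiiiiiiiiiii

Each string has the form t^{2n} y^{2n} i^{3n+2} (n = 1, 2, …).
For term 6, n = 6, so the run lengths are 12, 12, 20.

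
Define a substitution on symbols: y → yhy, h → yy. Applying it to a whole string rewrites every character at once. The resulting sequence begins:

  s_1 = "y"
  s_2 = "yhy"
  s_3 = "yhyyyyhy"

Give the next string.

Rewriting each symbol of yhyyyyhy: y→yhy, h→yy, y→yhy, y→yhy, y→yhy, y→yhy, h→yy, y→yhy, which concatenates to yhy yy yhy yhy yhy yhy yy yhy.

yhyyyyhyyhyyhyyhyyyyhy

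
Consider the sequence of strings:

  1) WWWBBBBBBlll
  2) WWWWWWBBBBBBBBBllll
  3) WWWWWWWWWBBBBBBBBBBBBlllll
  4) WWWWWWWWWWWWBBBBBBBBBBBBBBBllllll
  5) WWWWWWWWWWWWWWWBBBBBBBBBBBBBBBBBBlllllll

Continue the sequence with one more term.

Each string has the form W^{3n} B^{3n+3} l^{n+2} (n = 1, 2, …).
At n = 6 the blocks have lengths 18, 21, 8.

WWWWWWWWWWWWWWWWWWBBBBBBBBBBBBBBBBBBBBBllllllll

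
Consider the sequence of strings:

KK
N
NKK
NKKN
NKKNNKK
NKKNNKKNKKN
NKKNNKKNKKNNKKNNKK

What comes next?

NKKNNKKNKKNNKKNNKKNKKNNKKNKKN

This is a Fibonacci-style word recurrence s(k) = s(k−1)·s(k−2): e.g. N·KK = NKK.
So term 8 is NKKNNKKNKKNNKKNNKK·NKKNNKKNKKN.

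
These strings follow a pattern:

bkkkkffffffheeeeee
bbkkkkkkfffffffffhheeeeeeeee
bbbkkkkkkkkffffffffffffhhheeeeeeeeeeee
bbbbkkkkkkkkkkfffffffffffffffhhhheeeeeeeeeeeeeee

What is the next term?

bbbbbkkkkkkkkkkkkffffffffffffffffffhhhhheeeeeeeeeeeeeeeeee

Reading off run lengths: b runs 1, 2, 3, 4; k runs 4, 6, 8, 10; f runs 6, 9, 12, 15; h runs 1, 2, 3, 4; e runs 6, 9, 12, 15 — each is linear in n, where the shown terms are n = 2, 3, 4, 5.
At n = 6 the blocks have lengths 5, 12, 18, 5, 18.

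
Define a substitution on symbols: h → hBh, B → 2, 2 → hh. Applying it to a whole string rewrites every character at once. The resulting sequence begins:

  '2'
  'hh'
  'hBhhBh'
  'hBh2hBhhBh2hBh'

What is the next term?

Applying the rule to each of the 14 symbols of hBh2hBhhBh2hBh gives the pieces hBh 2 hBh hh hBh 2 hBh hBh 2 hBh hh hBh 2 hBh, which concatenate to the answer.

hBh2hBhhhhBh2hBhhBh2hBhhhhBh2hBh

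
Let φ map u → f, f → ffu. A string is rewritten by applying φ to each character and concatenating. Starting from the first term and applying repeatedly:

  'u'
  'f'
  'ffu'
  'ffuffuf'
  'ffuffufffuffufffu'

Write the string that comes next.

ffuffufffuffufffuffuffufffuffufffuffuffuf

Replace each of the 17 characters of ffuffufffuffufffu in place — ffu ffu f ffu ffu f ffu ffu ffu f ffu ffu f ffu ffu ffu f — and concatenate.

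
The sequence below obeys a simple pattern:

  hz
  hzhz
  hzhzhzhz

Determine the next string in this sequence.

Every step duplicates the string.
Doubling hzhzhzhz:

hzhzhzhzhzhzhzhz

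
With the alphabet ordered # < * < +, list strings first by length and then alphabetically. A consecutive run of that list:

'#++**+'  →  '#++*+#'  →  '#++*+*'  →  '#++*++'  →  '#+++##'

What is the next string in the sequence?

The successor of #+++## increments the rightmost position that isn't already + and resets every position after it to #.

#+++#*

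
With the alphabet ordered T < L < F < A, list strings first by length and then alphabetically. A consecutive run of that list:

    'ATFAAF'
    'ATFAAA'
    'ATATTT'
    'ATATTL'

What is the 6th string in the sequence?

ATATTA

Continuing the enumeration 2 steps past ATATTL: ATATTL → ATATTF → (answer).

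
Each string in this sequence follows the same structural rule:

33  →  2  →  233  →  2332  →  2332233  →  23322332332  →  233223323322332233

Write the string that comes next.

23322332332233223323322332332

This is a Fibonacci-style word recurrence s(k) = s(k−1)·s(k−2): e.g. 2·33 = 233.
So term 8 is 233223323322332233·23322332332.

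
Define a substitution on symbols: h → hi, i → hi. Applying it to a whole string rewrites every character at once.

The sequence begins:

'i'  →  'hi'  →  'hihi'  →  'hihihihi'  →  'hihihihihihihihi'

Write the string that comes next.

Rewriting the 16 symbols of hihihihihihihihi one by one yields hi hi hi hi hi hi hi hi hi hi hi hi hi hi hi hi; concatenated:

hihihihihihihihihihihihihihihihi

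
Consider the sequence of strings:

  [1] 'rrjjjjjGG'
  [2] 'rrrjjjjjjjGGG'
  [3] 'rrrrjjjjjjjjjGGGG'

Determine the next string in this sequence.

Reading off run lengths: r runs 2, 3, 4; j runs 5, 7, 9; G runs 2, 3, 4 — each is linear in n, where the shown terms are n = 2, 3, 4.
Setting n = 5 gives 5, 11, 5 characters in each block.

rrrrrjjjjjjjjjjjGGGGG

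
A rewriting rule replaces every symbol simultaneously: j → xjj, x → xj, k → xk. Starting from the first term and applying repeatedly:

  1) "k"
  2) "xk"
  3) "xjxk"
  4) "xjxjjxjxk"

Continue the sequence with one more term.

xjxjjxjxjjxjjxjxjjxjxk

Apply φ to xjxjjxjxk symbol by symbol: x→xj, j→xjj, x→xj, j→xjj, j→xjj, x→xj, j→xjj, x→xj, k→xk; joined: xj xjj xj xjj xjj xj xjj xj xk.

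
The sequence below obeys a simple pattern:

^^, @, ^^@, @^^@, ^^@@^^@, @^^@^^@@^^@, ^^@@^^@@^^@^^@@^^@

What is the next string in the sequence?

Each term (from the third on) is the two preceding terms concatenated in order: term 3 = ^^·@ = ^^@.
Continuing: @^^@^^@@^^@ · ^^@@^^@@^^@^^@@^^@ gives term 8.

@^^@^^@@^^@^^@@^^@@^^@^^@@^^@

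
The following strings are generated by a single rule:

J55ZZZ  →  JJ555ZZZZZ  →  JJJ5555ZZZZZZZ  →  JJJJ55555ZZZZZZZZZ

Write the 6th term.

The n-th term is n J's then n+1 5's then 2n+1 Z's (n = 1, 2, …).
At n = 6 the blocks have lengths 6, 7, 13.

JJJJJJ5555555ZZZZZZZZZZZZZ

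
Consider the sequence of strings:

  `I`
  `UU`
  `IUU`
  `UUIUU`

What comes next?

This is a Fibonacci-style word recurrence s(k) = s(k−2)·s(k−1): e.g. I·UU = IUU.
The next term joins IUU and UUIUU.

IUUUUIUU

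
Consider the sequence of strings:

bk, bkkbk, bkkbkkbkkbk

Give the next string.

Each string is two copies of the previous one joined by 'k'.
Doubling bkkbkkbkkbk with 'k' between the halves:

bkkbkkbkkbkkbkkbkkbkkbk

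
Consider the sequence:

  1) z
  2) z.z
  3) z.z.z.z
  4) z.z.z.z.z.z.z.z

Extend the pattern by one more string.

Every step duplicates the string with '.' between the halves.
One more doubling of z.z.z.z.z.z.z.z gives the answer.

z.z.z.z.z.z.z.z.z.z.z.z.z.z.z.z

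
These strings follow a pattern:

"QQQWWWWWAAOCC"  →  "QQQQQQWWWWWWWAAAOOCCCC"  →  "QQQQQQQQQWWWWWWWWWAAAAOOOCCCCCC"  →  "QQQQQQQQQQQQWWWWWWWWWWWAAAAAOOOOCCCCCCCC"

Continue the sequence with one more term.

The n-th term is 3n Q's then 2n+3 W's then n+1 A's then n O's then 2n C's (n = 1, 2, …).
For the next term, n = 5, so the run lengths are 15, 13, 6, 5, 10.

QQQQQQQQQQQQQQQWWWWWWWWWWWWWAAAAAAOOOOOCCCCCCCCCC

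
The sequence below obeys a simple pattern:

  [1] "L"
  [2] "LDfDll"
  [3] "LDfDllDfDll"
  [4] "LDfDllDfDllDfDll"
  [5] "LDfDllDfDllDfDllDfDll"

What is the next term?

LDfDllDfDllDfDllDfDllDfDll

Every step adds DfDll to the end: s(k+1) = s(k)·DfDll.
One more step from LDfDllDfDllDfDllDfDll gives the answer.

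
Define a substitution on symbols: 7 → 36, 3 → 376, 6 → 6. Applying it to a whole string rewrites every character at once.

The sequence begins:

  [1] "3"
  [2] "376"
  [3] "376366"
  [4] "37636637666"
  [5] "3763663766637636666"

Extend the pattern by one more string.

37636637666376366663763663766666

Replace each of the 19 characters of 3763663766637636666 in place — 376 36 6 376 6 6 376 36 6 6 6 376 36 6 376 6 6 6 6 — and concatenate.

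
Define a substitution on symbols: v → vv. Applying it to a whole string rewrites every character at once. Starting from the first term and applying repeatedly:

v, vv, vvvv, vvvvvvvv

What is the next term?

vvvvvvvvvvvvvvvv

Expanding vvvvvvvv: v→vv, v→vv, v→vv, v→vv, v→vv, v→vv, v→vv, v→vv. Concatenated: vv vv vv vv vv vv vv vv.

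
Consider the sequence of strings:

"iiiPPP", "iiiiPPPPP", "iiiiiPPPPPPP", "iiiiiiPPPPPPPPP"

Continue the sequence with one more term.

iiiiiiiPPPPPPPPPPP

Reading off run lengths: i runs 3, 4, 5, 6; P runs 3, 5, 7, 9 — each is linear in n, where the shown terms are n = 2, 3, 4, 5.
Setting n = 6 gives 7, 11 characters in each block.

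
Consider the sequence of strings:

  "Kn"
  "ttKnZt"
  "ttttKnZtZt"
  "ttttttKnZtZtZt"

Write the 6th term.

s(k+1) = tt·s(k)·Zt, so each term gains tt as a prefix and Zt as a suffix.
From ttttttKnZtZtZt, 2 further steps: ttttttKnZtZtZt → ttttttttKnZtZtZtZt → (answer).

ttttttttttKnZtZtZtZtZt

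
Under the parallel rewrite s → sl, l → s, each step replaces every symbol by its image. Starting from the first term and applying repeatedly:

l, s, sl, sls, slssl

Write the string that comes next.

Apply φ to slssl symbol by symbol: s→sl, l→s, s→sl, s→sl, l→s; joined: sl s sl sl s.

slsslsls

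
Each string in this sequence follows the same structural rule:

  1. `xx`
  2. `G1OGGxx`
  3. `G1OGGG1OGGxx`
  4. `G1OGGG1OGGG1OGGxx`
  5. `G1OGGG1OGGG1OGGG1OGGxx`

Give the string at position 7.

G1OGGG1OGGG1OGGG1OGGG1OGGG1OGGxx

The strings grow by a fixed prefix G1OGG each time.
From G1OGGG1OGGG1OGGG1OGGxx, 2 further steps: G1OGGG1OGGG1OGGG1OGGxx → G1OGGG1OGGG1OGGG1OGGG1OGGxx → (answer).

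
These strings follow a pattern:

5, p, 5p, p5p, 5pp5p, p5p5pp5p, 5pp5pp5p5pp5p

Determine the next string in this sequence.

Each term (from the third on) is the two preceding terms concatenated in order: term 3 = 5·p = 5p.
So term 8 is p5p5pp5p·5pp5pp5p5pp5p.

p5p5pp5p5pp5pp5p5pp5p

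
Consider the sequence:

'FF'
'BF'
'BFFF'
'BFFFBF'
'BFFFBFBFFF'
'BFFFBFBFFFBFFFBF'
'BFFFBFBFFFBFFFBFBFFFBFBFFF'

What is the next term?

Each term (from the third on) is the previous term followed by the one before it: term 3 = BF·FF = BFFF.
Continuing: BFFFBFBFFFBFFFBFBFFFBFBFFF · BFFFBFBFFFBFFFBF gives term 8.

BFFFBFBFFFBFFFBFBFFFBFBFFFBFFFBFBFFFBFFFBF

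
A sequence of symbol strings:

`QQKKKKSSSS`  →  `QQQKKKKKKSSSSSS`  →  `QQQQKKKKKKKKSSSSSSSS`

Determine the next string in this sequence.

QQQQQKKKKKKKKKKSSSSSSSSSS

Reading off run lengths: Q runs 2, 3, 4; K runs 4, 6, 8; S runs 4, 6, 8 — each is linear in n, where the shown terms are n = 2, 3, 4.
Setting n = 5 gives 5, 10, 10 characters in each block.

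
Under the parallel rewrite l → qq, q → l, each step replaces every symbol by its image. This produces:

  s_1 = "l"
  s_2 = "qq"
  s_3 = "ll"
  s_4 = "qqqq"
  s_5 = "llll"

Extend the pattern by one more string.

qqqqqqqq

Expanding llll: l→qq, l→qq, l→qq, l→qq. Concatenated: qq qq qq qq.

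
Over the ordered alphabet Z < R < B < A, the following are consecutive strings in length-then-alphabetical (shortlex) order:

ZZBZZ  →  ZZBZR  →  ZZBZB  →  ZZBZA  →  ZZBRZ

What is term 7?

Advancing 2 positions from ZZBRZ through ZZBRZ → ZZBRR reaches term 7.

ZZBRB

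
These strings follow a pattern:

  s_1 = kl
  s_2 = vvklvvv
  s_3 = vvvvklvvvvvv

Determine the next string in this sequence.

Every step adds vv to the front and vvv to the end of the previous string.
Applying this once more to vvvvklvvvvvv:

vvvvvvklvvvvvvvvv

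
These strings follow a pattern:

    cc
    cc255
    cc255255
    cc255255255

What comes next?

Every step adds 255 to the end: s(k+1) = s(k)·255.
Applying this once more to cc255255255:

cc255255255255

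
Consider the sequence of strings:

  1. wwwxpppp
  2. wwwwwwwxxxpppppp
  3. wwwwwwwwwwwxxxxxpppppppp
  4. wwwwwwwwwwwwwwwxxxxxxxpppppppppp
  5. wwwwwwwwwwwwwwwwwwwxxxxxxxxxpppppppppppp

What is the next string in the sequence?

Each string has the form w^{4n-1} x^{2n-1} p^{2n+2} (n = 1, 2, …).
For the next term, n = 6, so the run lengths are 23, 11, 14.

wwwwwwwwwwwwwwwwwwwwwwwxxxxxxxxxxxpppppppppppppp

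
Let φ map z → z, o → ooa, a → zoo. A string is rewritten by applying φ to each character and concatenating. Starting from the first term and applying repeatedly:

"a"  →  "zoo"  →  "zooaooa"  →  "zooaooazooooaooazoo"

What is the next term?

Rewriting the 19 symbols of zooaooazooooaooazoo one by one yields z ooa ooa zoo ooa ooa zoo z ooa ooa ooa ooa zoo ooa ooa zoo z ooa ooa; concatenated:

zooaooazooooaooazoozooaooaooaooazooooaooazoozooaooa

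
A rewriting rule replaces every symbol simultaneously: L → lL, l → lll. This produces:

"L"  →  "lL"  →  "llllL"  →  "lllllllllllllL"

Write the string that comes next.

llllllllllllllllllllllllllllllllllllllllL

Replace each of the 14 characters of lllllllllllllL in place — lll lll lll lll lll lll lll lll lll lll lll lll lll lL — and concatenate.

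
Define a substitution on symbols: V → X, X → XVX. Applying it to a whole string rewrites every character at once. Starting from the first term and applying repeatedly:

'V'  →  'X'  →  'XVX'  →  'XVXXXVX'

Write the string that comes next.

XVXXXVXXVXXVXXXVX

Expanding XVXXXVX: X→XVX, V→X, X→XVX, X→XVX, X→XVX, V→X, X→XVX. Concatenated: XVX X XVX XVX XVX X XVX.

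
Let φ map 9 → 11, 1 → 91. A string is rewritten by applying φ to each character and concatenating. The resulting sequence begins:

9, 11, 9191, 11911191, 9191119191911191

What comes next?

11911191919111911191119191911191

Applying the rule to each of the 16 symbols of 9191119191911191 gives the pieces 11 91 11 91 91 91 11 91 11 91 11 91 91 91 11 91, which concatenate to the answer.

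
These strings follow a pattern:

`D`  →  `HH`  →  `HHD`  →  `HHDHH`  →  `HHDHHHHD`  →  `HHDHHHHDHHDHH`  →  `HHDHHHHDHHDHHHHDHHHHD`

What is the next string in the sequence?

Each term (from the third on) is the previous term followed by the one before it: term 3 = HH·D = HHD.
So term 8 is HHDHHHHDHHDHHHHDHHHHD·HHDHHHHDHHDHH.

HHDHHHHDHHDHHHHDHHHHDHHDHHHHDHHDHH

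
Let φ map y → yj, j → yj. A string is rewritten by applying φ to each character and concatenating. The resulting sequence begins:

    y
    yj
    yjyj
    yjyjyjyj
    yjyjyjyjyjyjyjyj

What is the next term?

Replace each of the 16 characters of yjyjyjyjyjyjyjyj in place — yj yj yj yj yj yj yj yj yj yj yj yj yj yj yj yj — and concatenate.

yjyjyjyjyjyjyjyjyjyjyjyjyjyjyjyj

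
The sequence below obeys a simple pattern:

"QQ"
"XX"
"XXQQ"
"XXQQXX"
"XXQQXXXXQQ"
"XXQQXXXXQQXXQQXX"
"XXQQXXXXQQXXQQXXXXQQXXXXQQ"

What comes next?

XXQQXXXXQQXXQQXXXXQQXXXXQQXXQQXXXXQQXXQQXX

Each term (from the third on) is the previous term followed by the one before it: term 3 = XX·QQ = XXQQ.
So term 8 is XXQQXXXXQQXXQQXXXXQQXXXXQQ·XXQQXXXXQQXXQQXX.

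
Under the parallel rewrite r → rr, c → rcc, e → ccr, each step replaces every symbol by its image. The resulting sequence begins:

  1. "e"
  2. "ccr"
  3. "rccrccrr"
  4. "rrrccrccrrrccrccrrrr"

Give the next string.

Replace each of the 20 characters of rrrccrccrrrccrccrrrr in place — rr rr rr rcc rcc rr rcc rcc rr rr rr rcc rcc rr rcc rcc rr rr rr rr — and concatenate.

rrrrrrrccrccrrrccrccrrrrrrrccrccrrrccrccrrrrrrrr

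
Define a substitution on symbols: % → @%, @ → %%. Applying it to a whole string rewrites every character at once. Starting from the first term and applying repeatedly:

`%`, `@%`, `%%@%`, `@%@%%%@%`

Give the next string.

Rewriting each symbol of @%@%%%@%: @→%%, %→@%, @→%%, %→@%, %→@%, %→@%, @→%%, %→@%, which concatenates to %% @% %% @% @% @% %% @%.

%%@%%%@%@%@%%%@%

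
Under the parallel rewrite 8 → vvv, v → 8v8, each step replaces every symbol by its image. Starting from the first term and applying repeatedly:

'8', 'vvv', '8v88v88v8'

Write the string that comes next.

vvv8v8vvvvvv8v8vvvvvv8v8vvv

Apply φ to 8v88v88v8 symbol by symbol: 8→vvv, v→8v8, 8→vvv, 8→vvv, v→8v8, 8→vvv, 8→vvv, v→8v8, 8→vvv; joined: vvv 8v8 vvv vvv 8v8 vvv vvv 8v8 vvv.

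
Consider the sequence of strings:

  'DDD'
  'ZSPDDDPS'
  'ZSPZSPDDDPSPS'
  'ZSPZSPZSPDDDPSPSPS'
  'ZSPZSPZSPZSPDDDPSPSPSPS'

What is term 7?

Each term wraps the previous one in ZSP on the left and PS on the right.
From ZSPZSPZSPZSPDDDPSPSPSPS, 2 further steps: ZSPZSPZSPZSPDDDPSPSPSPS → ZSPZSPZSPZSPZSPDDDPSPSPSPSPS → (answer).

ZSPZSPZSPZSPZSPZSPDDDPSPSPSPSPSPS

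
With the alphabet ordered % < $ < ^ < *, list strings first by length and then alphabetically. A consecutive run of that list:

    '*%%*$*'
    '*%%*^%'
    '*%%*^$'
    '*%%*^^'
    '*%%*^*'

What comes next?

*%%**%

Treat *%%*^* as a base-4 numeral over the given alphabet and add one, carrying through any trailing *'s.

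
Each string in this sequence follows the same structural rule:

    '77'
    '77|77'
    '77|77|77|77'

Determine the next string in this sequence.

Each string is two copies of the previous one joined by '|'.
One more doubling of 77|77|77|77 gives the answer.

77|77|77|77|77|77|77|77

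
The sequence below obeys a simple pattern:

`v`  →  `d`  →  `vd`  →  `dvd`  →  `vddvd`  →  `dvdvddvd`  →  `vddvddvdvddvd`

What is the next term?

This is a Fibonacci-style word recurrence s(k) = s(k−2)·s(k−1): e.g. v·d = vd.
So term 8 is dvdvddvd·vddvddvdvddvd.

dvdvddvdvddvddvdvddvd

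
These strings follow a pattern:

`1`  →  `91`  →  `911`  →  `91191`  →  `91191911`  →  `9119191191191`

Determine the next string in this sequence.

From term 3 onward, concatenate the last term with the second-to-last: 91·1 = 911, 911·91 = 91191, …
Continuing: 9119191191191 · 91191911 gives term 7.

911919119119191191911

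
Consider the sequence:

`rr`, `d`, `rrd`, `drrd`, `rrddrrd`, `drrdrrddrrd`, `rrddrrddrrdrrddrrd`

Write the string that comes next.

This is a Fibonacci-style word recurrence s(k) = s(k−2)·s(k−1): e.g. rr·d = rrd.
So term 8 is drrdrrddrrd·rrddrrddrrdrrddrrd.

drrdrrddrrdrrddrrddrrdrrddrrd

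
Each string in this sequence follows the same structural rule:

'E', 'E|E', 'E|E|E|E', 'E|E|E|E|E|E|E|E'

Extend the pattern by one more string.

s(k+1) = s(k)·|·s(k) — each term doubles the last with '|' between the halves.
Doubling E|E|E|E|E|E|E|E with '|' between the halves:

E|E|E|E|E|E|E|E|E|E|E|E|E|E|E|E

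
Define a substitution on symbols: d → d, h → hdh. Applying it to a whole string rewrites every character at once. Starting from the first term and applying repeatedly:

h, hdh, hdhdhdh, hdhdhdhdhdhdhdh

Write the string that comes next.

Rewriting the 15 symbols of hdhdhdhdhdhdhdh one by one yields hdh d hdh d hdh d hdh d hdh d hdh d hdh d hdh; concatenated:

hdhdhdhdhdhdhdhdhdhdhdhdhdhdhdh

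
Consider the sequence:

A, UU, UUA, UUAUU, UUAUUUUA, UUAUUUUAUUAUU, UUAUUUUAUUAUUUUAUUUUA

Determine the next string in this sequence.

From term 3 onward, concatenate the last term with the second-to-last: UU·A = UUA, UUA·UU = UUAUU, …
The next term joins UUAUUUUAUUAUUUUAUUUUA and UUAUUUUAUUAUU.

UUAUUUUAUUAUUUUAUUUUAUUAUUUUAUUAUU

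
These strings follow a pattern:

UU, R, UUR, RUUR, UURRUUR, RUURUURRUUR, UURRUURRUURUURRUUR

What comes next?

RUURUURRUURUURRUURRUURUURRUUR

Each term (from the third on) is the two preceding terms concatenated in order: term 3 = UU·R = UUR.
The next term joins RUURUURRUUR and UURRUURRUURUURRUUR.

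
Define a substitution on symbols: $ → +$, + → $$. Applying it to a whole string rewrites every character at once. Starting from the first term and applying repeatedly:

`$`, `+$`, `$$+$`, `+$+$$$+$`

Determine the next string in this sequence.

Rewriting each symbol of +$+$$$+$: +→$$, $→+$, +→$$, $→+$, $→+$, $→+$, +→$$, $→+$, which concatenates to $$ +$ $$ +$ +$ +$ $$ +$.

$$+$$$+$+$+$$$+$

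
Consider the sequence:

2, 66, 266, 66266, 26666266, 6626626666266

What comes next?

266662666626626666266

From term 3 onward, concatenate the second-to-last term with the last: 2·66 = 266, 66·266 = 66266, …
The next term joins 26666266 and 6626626666266.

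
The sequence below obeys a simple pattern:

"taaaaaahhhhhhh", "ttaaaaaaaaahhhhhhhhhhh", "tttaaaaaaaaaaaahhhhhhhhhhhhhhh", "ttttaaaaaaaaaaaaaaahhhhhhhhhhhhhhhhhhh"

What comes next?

Each string has the form t^{n} a^{3n+3} h^{4n+3} (n = 1, 2, …).
Setting n = 5 gives 5, 18, 23 characters in each block.

tttttaaaaaaaaaaaaaaaaaahhhhhhhhhhhhhhhhhhhhhhh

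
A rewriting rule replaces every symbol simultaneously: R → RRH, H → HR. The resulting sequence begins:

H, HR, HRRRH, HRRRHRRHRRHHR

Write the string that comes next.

φ(HRRRHRRHRRHHR) expands symbol-by-symbol to HR RRH RRH RRH HR RRH RRH HR RRH RRH HR HR RRH; joining the 13 pieces gives the next term.

HRRRHRRHRRHHRRRHRRHHRRRHRRHHRHRRRH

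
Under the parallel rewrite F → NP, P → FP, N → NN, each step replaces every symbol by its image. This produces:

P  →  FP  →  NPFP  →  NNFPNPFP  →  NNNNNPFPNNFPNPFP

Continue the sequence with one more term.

Applying the rule to each of the 16 symbols of NNNNNPFPNNFPNPFP gives the pieces NN NN NN NN NN FP NP FP NN NN NP FP NN FP NP FP, which concatenate to the answer.

NNNNNNNNNNFPNPFPNNNNNPFPNNFPNPFP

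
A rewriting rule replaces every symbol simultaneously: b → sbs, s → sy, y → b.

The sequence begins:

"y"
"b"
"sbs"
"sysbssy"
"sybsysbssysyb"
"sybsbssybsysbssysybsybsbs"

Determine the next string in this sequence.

Rewriting the 25 symbols of sybsbssybsysbssysybsybsbs one by one yields sy b sbs sy sbs sy sy b sbs sy b sy sbs sy sy b sy b sbs sy b sbs sy sbs sy; concatenated:

sybsbssysbssysybsbssybsysbssysybsybsbssybsbssysbssy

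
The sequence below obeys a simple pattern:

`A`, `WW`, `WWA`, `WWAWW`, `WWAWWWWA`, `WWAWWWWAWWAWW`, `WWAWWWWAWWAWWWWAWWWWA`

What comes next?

From term 3 onward, concatenate the last term with the second-to-last: WW·A = WWA, WWA·WW = WWAWW, …
The next term joins WWAWWWWAWWAWWWWAWWWWA and WWAWWWWAWWAWW.

WWAWWWWAWWAWWWWAWWWWAWWAWWWWAWWAWW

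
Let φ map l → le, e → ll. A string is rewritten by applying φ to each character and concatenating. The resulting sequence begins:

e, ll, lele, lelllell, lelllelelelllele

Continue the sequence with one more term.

Rewriting the 16 symbols of lelllelelelllele one by one yields le ll le le le ll le ll le ll le le le ll le ll; concatenated:

lelllelelelllelllelllelelelllell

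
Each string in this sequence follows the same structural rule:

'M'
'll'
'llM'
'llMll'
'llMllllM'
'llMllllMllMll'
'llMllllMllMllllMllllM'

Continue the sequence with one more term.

From term 3 onward, concatenate the last term with the second-to-last: ll·M = llM, llM·ll = llMll, …
The next term joins llMllllMllMllllMllllM and llMllllMllMll.

llMllllMllMllllMllllMllMllllMllMll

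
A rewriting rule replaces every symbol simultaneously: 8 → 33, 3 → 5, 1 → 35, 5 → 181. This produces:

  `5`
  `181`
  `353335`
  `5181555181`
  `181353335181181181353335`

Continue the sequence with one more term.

35333551815551813533353533353533355181555181

Applying the rule to each of the 24 symbols of 181353335181181181353335 gives the pieces 35 33 35 5 181 5 5 5 181 35 33 35 35 33 35 35 33 35 5 181 5 5 5 181, which concatenate to the answer.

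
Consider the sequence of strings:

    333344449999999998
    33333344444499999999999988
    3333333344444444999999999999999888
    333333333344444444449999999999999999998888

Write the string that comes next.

The n-th term is 2n-2 3's then 2n-2 4's then 3n 9's then n-2 8's, where the shown terms are n = 3, 4, 5, 6.
For the next term, n = 7, so the run lengths are 12, 12, 21, 5.

33333333333344444444444499999999999999999999988888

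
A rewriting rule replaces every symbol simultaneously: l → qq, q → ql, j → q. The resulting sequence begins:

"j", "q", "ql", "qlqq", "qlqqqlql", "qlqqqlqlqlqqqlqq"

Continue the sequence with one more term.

Rewriting the 16 symbols of qlqqqlqlqlqqqlqq one by one yields ql qq ql ql ql qq ql qq ql qq ql ql ql qq ql ql; concatenated:

qlqqqlqlqlqqqlqqqlqqqlqlqlqqqlql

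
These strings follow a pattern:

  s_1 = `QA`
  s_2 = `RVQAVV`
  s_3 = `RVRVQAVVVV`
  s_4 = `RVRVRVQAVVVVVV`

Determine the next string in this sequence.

s(k+1) = RV·s(k)·VV, so each term gains RV as a prefix and VV as a suffix.
One more step from RVRVRVQAVVVVVV gives the answer.

RVRVRVRVQAVVVVVVVV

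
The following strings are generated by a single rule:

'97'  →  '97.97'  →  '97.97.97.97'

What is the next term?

s(k+1) = s(k)·.·s(k) — each term doubles the last with '.' between the halves.
One more doubling of 97.97.97.97 gives the answer.

97.97.97.97.97.97.97.97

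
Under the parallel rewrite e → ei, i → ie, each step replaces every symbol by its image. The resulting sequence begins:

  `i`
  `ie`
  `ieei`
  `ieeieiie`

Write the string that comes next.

Expanding ieeieiie: i→ie, e→ei, e→ei, i→ie, e→ei, i→ie, i→ie, e→ei. Concatenated: ie ei ei ie ei ie ie ei.

ieeieiieeiieieei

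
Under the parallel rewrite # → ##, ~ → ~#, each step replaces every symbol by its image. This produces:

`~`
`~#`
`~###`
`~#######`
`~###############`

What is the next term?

~###############################

φ(~###############) expands symbol-by-symbol to ~# ## ## ## ## ## ## ## ## ## ## ## ## ## ## ##; joining the 16 pieces gives the next term.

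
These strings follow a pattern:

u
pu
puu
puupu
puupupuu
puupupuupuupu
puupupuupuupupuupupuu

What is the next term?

puupupuupuupupuupupuupuupupuupuupu

This is a Fibonacci-style word recurrence s(k) = s(k−1)·s(k−2): e.g. pu·u = puu.
Continuing: puupupuupuupupuupupuu · puupupuupuupu gives term 8.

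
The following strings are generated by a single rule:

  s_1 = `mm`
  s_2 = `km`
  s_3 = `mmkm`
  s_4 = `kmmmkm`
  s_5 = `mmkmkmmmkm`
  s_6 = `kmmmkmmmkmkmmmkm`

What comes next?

From term 3 onward, concatenate the second-to-last term with the last: mm·km = mmkm, km·mmkm = kmmmkm, …
The next term joins mmkmkmmmkm and kmmmkmmmkmkmmmkm.

mmkmkmmmkmkmmmkmmmkmkmmmkm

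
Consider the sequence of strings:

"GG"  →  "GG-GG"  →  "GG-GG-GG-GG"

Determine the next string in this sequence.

s(k+1) = s(k)·-·s(k) — each term doubles the last with '-' between the halves.
Doubling GG-GG-GG-GG with '-' between the halves:

GG-GG-GG-GG-GG-GG-GG-GG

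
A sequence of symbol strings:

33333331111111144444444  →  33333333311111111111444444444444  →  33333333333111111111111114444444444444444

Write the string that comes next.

33333333333331111111111111111144444444444444444444

The n-th term is 2n+3 3's then 3n+2 1's then 4n 4's, where the shown terms are n = 2, 3, 4.
At n = 5 the blocks have lengths 13, 17, 20.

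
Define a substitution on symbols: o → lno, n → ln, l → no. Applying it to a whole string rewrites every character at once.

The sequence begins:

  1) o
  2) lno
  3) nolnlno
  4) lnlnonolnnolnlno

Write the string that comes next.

Rewriting the 16 symbols of lnlnonolnnolnlno one by one yields no ln no ln lno ln lno no ln ln lno no ln no ln lno; concatenated:

nolnnolnlnolnlnonolnlnlnonolnnolnlno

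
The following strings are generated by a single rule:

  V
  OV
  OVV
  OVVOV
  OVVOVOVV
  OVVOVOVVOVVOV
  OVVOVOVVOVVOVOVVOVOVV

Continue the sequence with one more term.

OVVOVOVVOVVOVOVVOVOVVOVVOVOVVOVVOV

Each term (from the third on) is the previous term followed by the one before it: term 3 = OV·V = OVV.
The next term joins OVVOVOVVOVVOVOVVOVOVV and OVVOVOVVOVVOV.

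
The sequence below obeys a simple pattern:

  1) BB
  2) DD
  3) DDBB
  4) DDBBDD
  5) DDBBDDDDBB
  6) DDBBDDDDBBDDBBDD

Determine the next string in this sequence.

From term 3 onward, concatenate the last term with the second-to-last: DD·BB = DDBB, DDBB·DD = DDBBDD, …
The next term joins DDBBDDDDBBDDBBDD and DDBBDDDDBB.

DDBBDDDDBBDDBBDDDDBBDDDDBB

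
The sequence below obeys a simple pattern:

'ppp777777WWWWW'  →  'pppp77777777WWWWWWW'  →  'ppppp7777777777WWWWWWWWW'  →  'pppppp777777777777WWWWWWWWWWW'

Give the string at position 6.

pppppppp7777777777777777WWWWWWWWWWWWWWW

Each string has the form p^{n} 7^{2n} W^{2n-1}, where the shown terms are n = 3, 4, 5, 6.
Setting n = 8 gives 8, 16, 15 characters in each block.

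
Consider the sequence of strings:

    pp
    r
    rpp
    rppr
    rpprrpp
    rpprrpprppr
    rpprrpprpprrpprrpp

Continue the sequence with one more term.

This is a Fibonacci-style word recurrence s(k) = s(k−1)·s(k−2): e.g. r·pp = rpp.
Continuing: rpprrpprpprrpprrpp · rpprrpprppr gives term 8.

rpprrpprpprrpprrpprpprrpprppr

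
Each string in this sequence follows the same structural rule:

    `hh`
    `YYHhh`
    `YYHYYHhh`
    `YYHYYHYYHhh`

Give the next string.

The strings grow by a fixed prefix YYH each time.
Applying this once more to YYHYYHYYHhh:

YYHYYHYYHYYHhh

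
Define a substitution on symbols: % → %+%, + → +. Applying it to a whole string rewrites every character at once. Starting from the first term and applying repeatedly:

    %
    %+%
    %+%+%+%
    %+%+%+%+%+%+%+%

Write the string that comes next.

Rewriting the 15 symbols of %+%+%+%+%+%+%+% one by one yields %+% + %+% + %+% + %+% + %+% + %+% + %+% + %+%; concatenated:

%+%+%+%+%+%+%+%+%+%+%+%+%+%+%+%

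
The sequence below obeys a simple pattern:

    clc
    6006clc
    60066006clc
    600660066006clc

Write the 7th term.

Each term is the previous one with 6006 prepended.
From 600660066006clc, 3 further steps: 600660066006clc → 6006600660066006clc → 60066006600660066006clc → (answer).

600660066006600660066006clc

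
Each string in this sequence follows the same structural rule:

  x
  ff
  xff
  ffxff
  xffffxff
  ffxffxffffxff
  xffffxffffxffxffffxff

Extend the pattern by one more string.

Each term (from the third on) is the two preceding terms concatenated in order: term 3 = x·ff = xff.
Continuing: ffxffxffffxff · xffffxffffxffxffffxff gives term 8.

ffxffxffffxffxffffxffffxffxffffxff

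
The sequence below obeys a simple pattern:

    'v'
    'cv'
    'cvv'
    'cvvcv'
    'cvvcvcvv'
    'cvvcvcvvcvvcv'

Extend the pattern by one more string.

cvvcvcvvcvvcvcvvcvcvv

From term 3 onward, concatenate the last term with the second-to-last: cv·v = cvv, cvv·cv = cvvcv, …
So term 7 is cvvcvcvvcvvcv·cvvcvcvv.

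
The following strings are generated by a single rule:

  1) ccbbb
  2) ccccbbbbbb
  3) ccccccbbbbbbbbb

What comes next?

ccccccccbbbbbbbbbbbb

Reading off run lengths: c runs 2, 4, 6; b runs 3, 6, 9 — each is linear in n (n = 1, 2, …).
Setting n = 4 gives 8, 12 characters in each block.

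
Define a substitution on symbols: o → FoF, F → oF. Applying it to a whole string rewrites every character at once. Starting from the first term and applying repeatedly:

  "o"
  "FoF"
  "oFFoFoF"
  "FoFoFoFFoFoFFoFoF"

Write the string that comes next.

oFFoFoFFoFoFFoFoFoFFoFoFFoFoFoFFoFoFFoFoF

Replace each of the 17 characters of FoFoFoFFoFoFFoFoF in place — oF FoF oF FoF oF FoF oF oF FoF oF FoF oF oF FoF oF FoF oF — and concatenate.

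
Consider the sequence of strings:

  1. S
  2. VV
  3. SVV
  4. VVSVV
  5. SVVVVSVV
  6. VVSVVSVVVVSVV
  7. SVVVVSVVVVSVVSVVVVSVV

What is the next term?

From term 3 onward, concatenate the second-to-last term with the last: S·VV = SVV, VV·SVV = VVSVV, …
Continuing: VVSVVSVVVVSVV · SVVVVSVVVVSVVSVVVVSVV gives term 8.

VVSVVSVVVVSVVSVVVVSVVVVSVVSVVVVSVV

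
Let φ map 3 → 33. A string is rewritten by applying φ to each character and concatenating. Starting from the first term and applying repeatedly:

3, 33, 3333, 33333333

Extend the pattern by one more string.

3333333333333333

Rewriting each symbol of 33333333: 3→33, 3→33, 3→33, 3→33, 3→33, 3→33, 3→33, 3→33, which concatenates to 33 33 33 33 33 33 33 33.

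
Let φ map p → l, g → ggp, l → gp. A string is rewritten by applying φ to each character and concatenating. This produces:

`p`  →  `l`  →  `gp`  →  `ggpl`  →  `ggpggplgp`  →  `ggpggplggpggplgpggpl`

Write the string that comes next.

Rewriting the 20 symbols of ggpggplggpggplgpggpl one by one yields ggp ggp l ggp ggp l gp ggp ggp l ggp ggp l gp ggp l ggp ggp l gp; concatenated:

ggpggplggpggplgpggpggplggpggplgpggplggpggplgp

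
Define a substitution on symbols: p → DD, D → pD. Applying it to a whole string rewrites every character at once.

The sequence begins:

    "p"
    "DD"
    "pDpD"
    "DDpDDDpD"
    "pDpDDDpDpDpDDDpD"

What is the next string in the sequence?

Replace each of the 16 characters of pDpDDDpDpDpDDDpD in place — DD pD DD pD pD pD DD pD DD pD DD pD pD pD DD pD — and concatenate.

DDpDDDpDpDpDDDpDDDpDDDpDpDpDDDpD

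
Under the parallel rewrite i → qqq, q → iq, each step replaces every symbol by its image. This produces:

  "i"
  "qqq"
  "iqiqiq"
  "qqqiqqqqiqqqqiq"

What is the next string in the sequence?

φ(qqqiqqqqiqqqqiq) expands symbol-by-symbol to iq iq iq qqq iq iq iq iq qqq iq iq iq iq qqq iq; joining the 15 pieces gives the next term.

iqiqiqqqqiqiqiqiqqqqiqiqiqiqqqqiq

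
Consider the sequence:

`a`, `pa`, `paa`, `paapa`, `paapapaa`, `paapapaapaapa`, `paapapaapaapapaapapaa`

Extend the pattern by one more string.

This is a Fibonacci-style word recurrence s(k) = s(k−1)·s(k−2): e.g. pa·a = paa.
The next term joins paapapaapaapapaapapaa and paapapaapaapa.

paapapaapaapapaapapaapaapapaapaapa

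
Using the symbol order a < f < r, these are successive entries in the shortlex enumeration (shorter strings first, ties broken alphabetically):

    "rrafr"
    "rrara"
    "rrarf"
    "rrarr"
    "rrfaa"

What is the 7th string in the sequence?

rrfar

Stepping forward 2 times from rrfaa: rrfaa → rrfaf, then the target.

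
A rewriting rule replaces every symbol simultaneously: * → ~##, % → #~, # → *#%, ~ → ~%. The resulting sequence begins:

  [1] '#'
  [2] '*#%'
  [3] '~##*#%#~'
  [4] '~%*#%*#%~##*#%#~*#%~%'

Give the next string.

φ(~%*#%*#%~##*#%#~*#%~%) expands symbol-by-symbol to ~% #~ ~## *#% #~ ~## *#% #~ ~% *#% *#% ~## *#% #~ *#% ~% ~## *#% #~ ~% #~; joining the 21 pieces gives the next term.

~%#~~##*#%#~~##*#%#~~%*#%*#%~##*#%#~*#%~%~##*#%#~~%#~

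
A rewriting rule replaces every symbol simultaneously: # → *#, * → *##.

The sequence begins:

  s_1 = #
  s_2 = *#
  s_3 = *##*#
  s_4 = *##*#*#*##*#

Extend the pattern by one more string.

Expanding *##*#*#*##*#: *→*##, #→*#, #→*#, *→*##, #→*#, *→*##, #→*#, *→*##, #→*#, #→*#, *→*##, #→*#. Concatenated: *## *# *# *## *# *## *# *## *# *# *## *#.

*##*#*#*##*#*##*#*##*#*#*##*#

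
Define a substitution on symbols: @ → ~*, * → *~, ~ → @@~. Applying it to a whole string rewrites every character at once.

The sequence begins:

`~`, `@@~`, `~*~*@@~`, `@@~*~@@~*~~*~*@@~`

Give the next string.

~*~*@@~*~@@~~*~*@@~*~@@~@@~*~@@~*~~*~*@@~

Replace each of the 17 characters of @@~*~@@~*~~*~*@@~ in place — ~* ~* @@~ *~ @@~ ~* ~* @@~ *~ @@~ @@~ *~ @@~ *~ ~* ~* @@~ — and concatenate.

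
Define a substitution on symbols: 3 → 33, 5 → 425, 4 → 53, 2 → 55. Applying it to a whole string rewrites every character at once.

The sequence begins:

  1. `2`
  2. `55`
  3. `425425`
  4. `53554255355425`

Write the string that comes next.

425334254255355425425334254255355425

φ(53554255355425) expands symbol-by-symbol to 425 33 425 425 53 55 425 425 33 425 425 53 55 425; joining the 14 pieces gives the next term.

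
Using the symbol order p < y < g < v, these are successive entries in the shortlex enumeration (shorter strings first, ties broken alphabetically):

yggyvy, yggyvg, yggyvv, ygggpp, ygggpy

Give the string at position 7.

ygggpv

Advancing 2 positions from ygggpy through ygggpy → ygggpg reaches term 7.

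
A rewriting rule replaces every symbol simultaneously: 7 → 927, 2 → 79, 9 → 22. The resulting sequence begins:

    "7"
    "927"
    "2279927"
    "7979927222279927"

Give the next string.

Replace each of the 16 characters of 7979927222279927 in place — 927 22 927 22 22 79 927 79 79 79 79 927 22 22 79 927 — and concatenate.

9272292722227992779797979927222279927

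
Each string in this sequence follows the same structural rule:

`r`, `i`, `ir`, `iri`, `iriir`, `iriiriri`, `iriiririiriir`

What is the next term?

iriiririiriiririiriri

This is a Fibonacci-style word recurrence s(k) = s(k−1)·s(k−2): e.g. i·r = ir.
The next term joins iriiririiriir and iriiriri.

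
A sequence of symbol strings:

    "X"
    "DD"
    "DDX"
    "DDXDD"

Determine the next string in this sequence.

Each term (from the third on) is the previous term followed by the one before it: term 3 = DD·X = DDX.
So term 5 is DDXDD·DDX.

DDXDDDDX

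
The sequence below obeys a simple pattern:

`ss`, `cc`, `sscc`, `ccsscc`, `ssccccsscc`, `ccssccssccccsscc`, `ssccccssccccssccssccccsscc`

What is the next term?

ccssccssccccssccssccccssccccssccssccccsscc

Each term (from the third on) is the two preceding terms concatenated in order: term 3 = ss·cc = sscc.
So term 8 is ccssccssccccsscc·ssccccssccccssccssccccsscc.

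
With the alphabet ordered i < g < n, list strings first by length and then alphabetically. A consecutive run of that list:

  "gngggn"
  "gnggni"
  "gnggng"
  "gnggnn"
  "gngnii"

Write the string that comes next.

Find the rightmost character of gngnii below n, bump it to the next letter, and reset everything to its right to i.

gngnig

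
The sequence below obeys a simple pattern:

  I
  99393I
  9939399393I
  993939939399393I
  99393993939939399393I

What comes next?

Every step adds 99393 at the front: s(k+1) = 99393·s(k).
One more step from 99393993939939399393I gives the answer.

9939399393993939939399393I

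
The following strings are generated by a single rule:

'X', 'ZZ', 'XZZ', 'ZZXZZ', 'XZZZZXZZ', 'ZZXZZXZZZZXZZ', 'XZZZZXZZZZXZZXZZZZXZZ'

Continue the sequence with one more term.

ZZXZZXZZZZXZZXZZZZXZZZZXZZXZZZZXZZ

This is a Fibonacci-style word recurrence s(k) = s(k−2)·s(k−1): e.g. X·ZZ = XZZ.
Continuing: ZZXZZXZZZZXZZ · XZZZZXZZZZXZZXZZZZXZZ gives term 8.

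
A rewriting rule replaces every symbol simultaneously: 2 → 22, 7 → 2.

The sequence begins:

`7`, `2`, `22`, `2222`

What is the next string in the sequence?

Apply φ to 2222 symbol by symbol: 2→22, 2→22, 2→22, 2→22; joined: 22 22 22 22.

22222222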